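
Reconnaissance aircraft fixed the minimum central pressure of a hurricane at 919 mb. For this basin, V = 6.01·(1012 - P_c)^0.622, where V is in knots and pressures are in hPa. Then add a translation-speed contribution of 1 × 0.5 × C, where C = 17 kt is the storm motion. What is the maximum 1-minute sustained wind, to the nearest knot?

ΔP = 1012 − 919 = 93 mb.
93^0.622 ≈ 16.765.
V ≈ 6.01 × 16.765 ≈ 100.8 kt.
Translation term: 1 × 0.5 × 17 = 8.5 kt.
Corrected V ≈ 109.3 kt → 109 kt.

109 kt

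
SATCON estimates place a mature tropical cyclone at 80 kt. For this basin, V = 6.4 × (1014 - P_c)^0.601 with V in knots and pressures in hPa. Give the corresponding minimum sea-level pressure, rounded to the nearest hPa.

ΔP = (V / 6.4)^(1/0.601) = (80/6.4)^1.664.
80/6.4 = 12.500; 12.500^1.664 ≈ 66.86 hPa.
P_c = 1014 − 66.86 = 947.14 ≈ 947 hPa.

947 hPa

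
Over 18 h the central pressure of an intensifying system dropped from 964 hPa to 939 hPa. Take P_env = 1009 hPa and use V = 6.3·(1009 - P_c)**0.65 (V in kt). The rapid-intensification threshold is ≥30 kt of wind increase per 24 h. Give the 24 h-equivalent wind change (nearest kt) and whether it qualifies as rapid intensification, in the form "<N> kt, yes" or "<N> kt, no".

V₁: ΔP = 45, V ≈ 6.3 × 45^0.65 ≈ 74.80 kt.
V₂: ΔP = 70, V ≈ 6.3 × 70^0.65 ≈ 99.69 kt.
ΔV over 18 h = 24.89 kt → 24 h equivalent = 24.89 × 24/18 ≈ 33.19 kt.
33 kt ≥ 30 kt ⇒ rapid intensification.

33 kt, yes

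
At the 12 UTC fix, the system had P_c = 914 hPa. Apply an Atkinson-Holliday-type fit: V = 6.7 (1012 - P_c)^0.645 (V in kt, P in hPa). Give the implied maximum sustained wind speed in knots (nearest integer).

ΔP = 1012 − 914 = 98 hPa.
98^0.645 ≈ 19.246.
V ≈ 6.7 × 19.246 ≈ 128.9 kt.

129 kt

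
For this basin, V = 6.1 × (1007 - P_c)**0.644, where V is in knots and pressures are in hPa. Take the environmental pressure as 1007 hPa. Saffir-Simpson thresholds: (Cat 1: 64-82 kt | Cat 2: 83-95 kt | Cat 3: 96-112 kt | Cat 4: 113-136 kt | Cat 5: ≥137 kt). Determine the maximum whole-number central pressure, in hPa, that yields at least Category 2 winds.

Category 2 begins at V = 83 kt.
Required ΔP = (83/6.1)^(1/0.644) = 13.607^1.553 ≈ 57.61 hPa.
P_c ≤ 1007 − 57.61 = 949.39, so the highest integer P_c is 949 hPa.

949 hPa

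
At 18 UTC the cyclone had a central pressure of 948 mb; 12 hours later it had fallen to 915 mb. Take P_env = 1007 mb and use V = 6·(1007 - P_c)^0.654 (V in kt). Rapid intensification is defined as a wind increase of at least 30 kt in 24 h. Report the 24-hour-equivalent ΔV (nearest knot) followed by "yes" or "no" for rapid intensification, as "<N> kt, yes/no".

V₁: ΔP = 59, V ≈ 6 × 59^0.654 ≈ 86.36 kt.
V₂: ΔP = 92, V ≈ 6 × 92^0.654 ≈ 115.47 kt.
ΔV over 12 h = 29.11 kt → 24 h equivalent = 29.11 × 24/12 ≈ 58.22 kt.
58 kt ≥ 30 kt ⇒ rapid intensification.

58 kt, yes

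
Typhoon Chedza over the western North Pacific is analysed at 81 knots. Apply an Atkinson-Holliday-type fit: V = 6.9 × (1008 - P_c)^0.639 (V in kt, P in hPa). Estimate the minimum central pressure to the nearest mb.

ΔP = (V / 6.9)^(1/0.639) = (81/6.9)^1.565.
81/6.9 = 11.739; 11.739^1.565 ≈ 47.20 mb.
P_c = 1008 − 47.20 = 960.80 ≈ 961 mb.

961 mb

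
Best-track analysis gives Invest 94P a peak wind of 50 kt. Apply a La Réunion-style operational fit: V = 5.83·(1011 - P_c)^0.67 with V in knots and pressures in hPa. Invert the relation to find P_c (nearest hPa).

986 hPa

ΔP = (V / 5.83)^(1/0.67) = (50/5.83)^1.493.
50/5.83 = 8.576; 8.576^1.493 ≈ 24.72 hPa.
P_c = 1011 − 24.72 = 986.28 ≈ 986 hPa.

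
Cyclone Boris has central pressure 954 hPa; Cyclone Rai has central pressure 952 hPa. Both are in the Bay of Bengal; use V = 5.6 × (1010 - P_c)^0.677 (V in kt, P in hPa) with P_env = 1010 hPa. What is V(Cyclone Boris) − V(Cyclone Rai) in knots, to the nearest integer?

-2 kt

Cyclone Boris: ΔP = 56; V ≈ 5.6 × 56^0.677 ≈ 85.45 kt.
Cyclone Rai: ΔP = 58; V ≈ 5.6 × 58^0.677 ≈ 87.50 kt.
Difference ≈ 85.45 − 87.50 = -2.05 → -2 kt.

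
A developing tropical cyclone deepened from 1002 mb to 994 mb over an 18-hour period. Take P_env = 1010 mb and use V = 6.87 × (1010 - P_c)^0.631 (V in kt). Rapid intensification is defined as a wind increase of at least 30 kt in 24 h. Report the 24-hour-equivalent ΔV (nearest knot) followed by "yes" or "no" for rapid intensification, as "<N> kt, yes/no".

V₁: ΔP = 8, V ≈ 6.87 × 8^0.631 ≈ 25.52 kt.
V₂: ΔP = 16, V ≈ 6.87 × 16^0.631 ≈ 39.51 kt.
ΔV over 18 h = 13.99 kt → 24 h equivalent = 13.99 × 24/18 ≈ 18.65 kt.
19 kt < 30 kt ⇒ not rapid intensification.

19 kt, no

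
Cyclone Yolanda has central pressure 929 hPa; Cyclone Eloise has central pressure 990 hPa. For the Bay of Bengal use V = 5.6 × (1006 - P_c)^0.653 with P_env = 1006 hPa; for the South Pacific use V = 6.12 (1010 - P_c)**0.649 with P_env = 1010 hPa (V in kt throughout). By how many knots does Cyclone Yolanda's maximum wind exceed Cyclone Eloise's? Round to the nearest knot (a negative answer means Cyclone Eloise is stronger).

53 kt

Cyclone Yolanda: ΔP = 77; V ≈ 5.6 × 77^0.653 ≈ 95.51 kt.
Cyclone Eloise: ΔP = 20; V ≈ 6.12 × 20^0.649 ≈ 42.77 kt.
Difference ≈ 95.51 − 42.77 = 52.74 → 53 kt.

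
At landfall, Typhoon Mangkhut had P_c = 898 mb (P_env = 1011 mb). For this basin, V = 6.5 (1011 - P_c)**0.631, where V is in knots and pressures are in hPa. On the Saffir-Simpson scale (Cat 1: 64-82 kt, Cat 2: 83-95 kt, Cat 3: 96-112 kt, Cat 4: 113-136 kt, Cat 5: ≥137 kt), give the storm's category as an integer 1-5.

ΔP = 1011 − 898 = 113 mb.
V ≈ 6.5 × 113^0.631 = 6.5 × 19.75 ≈ 128 kt.
128 kt falls in the Category 4 band.

4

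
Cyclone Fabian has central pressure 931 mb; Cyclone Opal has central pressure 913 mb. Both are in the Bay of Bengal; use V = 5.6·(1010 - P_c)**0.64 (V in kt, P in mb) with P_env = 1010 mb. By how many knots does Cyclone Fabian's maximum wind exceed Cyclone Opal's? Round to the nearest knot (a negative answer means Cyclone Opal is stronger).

-13 kt

Cyclone Fabian: ΔP = 79; V ≈ 5.6 × 79^0.64 ≈ 91.76 kt.
Cyclone Opal: ΔP = 97; V ≈ 5.6 × 97^0.64 ≈ 104.65 kt.
Difference ≈ 91.76 − 104.65 = -12.89 → -13 kt.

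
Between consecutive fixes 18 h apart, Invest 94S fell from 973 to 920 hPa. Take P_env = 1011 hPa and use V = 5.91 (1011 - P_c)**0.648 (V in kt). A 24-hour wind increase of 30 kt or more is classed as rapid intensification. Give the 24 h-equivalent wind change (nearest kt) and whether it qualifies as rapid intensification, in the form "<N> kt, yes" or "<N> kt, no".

V₁: ΔP = 38, V ≈ 5.91 × 38^0.648 ≈ 62.41 kt.
V₂: ΔP = 91, V ≈ 5.91 × 91^0.648 ≈ 109.91 kt.
ΔV over 18 h = 47.50 kt → 24 h equivalent = 47.50 × 24/18 ≈ 63.33 kt.
63 kt ≥ 30 kt ⇒ rapid intensification.

63 kt, yes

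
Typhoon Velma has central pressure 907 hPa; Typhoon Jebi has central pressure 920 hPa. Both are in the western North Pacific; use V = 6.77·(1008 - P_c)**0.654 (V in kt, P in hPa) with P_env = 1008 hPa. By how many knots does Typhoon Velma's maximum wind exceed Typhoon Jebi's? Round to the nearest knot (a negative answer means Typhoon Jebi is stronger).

Typhoon Velma: ΔP = 101; V ≈ 6.77 × 101^0.654 ≈ 138.49 kt.
Typhoon Jebi: ΔP = 88; V ≈ 6.77 × 88^0.654 ≈ 126.56 kt.
Difference ≈ 138.49 − 126.56 = 11.93 → 12 kt.

12 kt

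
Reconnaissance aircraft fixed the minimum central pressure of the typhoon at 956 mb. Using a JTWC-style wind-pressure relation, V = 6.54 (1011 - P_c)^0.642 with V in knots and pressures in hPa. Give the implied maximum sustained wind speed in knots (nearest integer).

86 kt

ΔP = 1011 − 956 = 55 mb.
55^0.642 ≈ 13.101.
V ≈ 6.54 × 13.101 ≈ 85.7 kt.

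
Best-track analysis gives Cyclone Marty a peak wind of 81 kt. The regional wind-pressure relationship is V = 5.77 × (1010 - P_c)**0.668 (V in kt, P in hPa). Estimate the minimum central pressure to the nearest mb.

958 mb

ΔP = (V / 5.77)^(1/0.668) = (81/5.77)^1.497.
81/5.77 = 14.038; 14.038^1.497 ≈ 52.18 mb.
P_c = 1010 − 52.18 = 957.82 ≈ 958 mb.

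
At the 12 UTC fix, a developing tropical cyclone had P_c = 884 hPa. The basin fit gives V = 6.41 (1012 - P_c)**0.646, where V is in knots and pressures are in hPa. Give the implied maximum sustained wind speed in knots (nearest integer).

147 kt

ΔP = 1012 − 884 = 128 hPa.
128^0.646 ≈ 22.975.
V ≈ 6.41 × 22.975 ≈ 147.3 kt.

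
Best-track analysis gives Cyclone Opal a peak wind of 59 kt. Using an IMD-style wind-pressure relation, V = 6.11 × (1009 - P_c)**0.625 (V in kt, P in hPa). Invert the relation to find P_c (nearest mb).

971 mb

ΔP = (V / 6.11)^(1/0.625) = (59/6.11)^1.600.
59/6.11 = 9.656; 9.656^1.600 ≈ 37.64 mb.
P_c = 1009 − 37.64 = 971.36 ≈ 971 mb.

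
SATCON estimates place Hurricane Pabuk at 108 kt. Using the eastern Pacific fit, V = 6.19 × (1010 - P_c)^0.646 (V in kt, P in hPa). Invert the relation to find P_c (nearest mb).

ΔP = (V / 6.19)^(1/0.646) = (108/6.19)^1.548.
108/6.19 = 17.447; 17.447^1.548 ≈ 83.60 mb.
P_c = 1010 − 83.60 = 926.40 ≈ 926 mb.

926 mb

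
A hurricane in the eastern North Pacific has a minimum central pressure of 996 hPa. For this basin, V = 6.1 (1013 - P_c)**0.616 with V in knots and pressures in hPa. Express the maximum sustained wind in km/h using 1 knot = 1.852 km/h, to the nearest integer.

65 km/h

ΔP = 1013 − 996 = 17 hPa.
V ≈ 6.1 × 17^0.616 = 6.1 × 5.727 ≈ 34.937 kt.
34.937 × 1.852 ≈ 64.70 km/h → 65 km/h.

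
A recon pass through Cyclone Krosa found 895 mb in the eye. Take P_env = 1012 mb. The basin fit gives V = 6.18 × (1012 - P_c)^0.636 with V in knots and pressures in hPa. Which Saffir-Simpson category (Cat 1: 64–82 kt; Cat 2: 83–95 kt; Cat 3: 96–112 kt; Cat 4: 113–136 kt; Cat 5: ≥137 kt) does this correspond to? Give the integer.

4

ΔP = 1012 − 895 = 117 mb.
V ≈ 6.18 × 117^0.636 = 6.18 × 20.67 ≈ 128 kt.
128 kt falls in the Category 4 band.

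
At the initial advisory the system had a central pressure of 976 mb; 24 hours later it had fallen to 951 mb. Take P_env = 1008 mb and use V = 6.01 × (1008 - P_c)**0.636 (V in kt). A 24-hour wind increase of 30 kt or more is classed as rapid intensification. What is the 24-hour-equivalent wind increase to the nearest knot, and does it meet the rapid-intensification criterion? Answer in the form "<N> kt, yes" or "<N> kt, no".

V₁: ΔP = 32, V ≈ 6.01 × 32^0.636 ≈ 54.47 kt.
V₂: ΔP = 57, V ≈ 6.01 × 57^0.636 ≈ 78.63 kt.
ΔV over 24 h = 24.16 kt → 24 h equivalent = 24.16 × 24/24 ≈ 24.16 kt.
24 kt < 30 kt ⇒ not rapid intensification.

24 kt, no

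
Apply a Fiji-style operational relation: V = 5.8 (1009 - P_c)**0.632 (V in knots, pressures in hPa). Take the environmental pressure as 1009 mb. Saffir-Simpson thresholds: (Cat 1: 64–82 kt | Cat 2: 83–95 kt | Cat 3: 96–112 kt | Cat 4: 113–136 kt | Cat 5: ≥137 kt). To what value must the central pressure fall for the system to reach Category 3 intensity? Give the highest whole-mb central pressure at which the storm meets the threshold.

Category 3 begins at V = 96 kt.
Required ΔP = (96/5.8)^(1/0.632) = 16.552^1.582 ≈ 84.83 mb.
P_c ≤ 1009 − 84.83 = 924.17, so the highest integer P_c is 924 mb.

924 mb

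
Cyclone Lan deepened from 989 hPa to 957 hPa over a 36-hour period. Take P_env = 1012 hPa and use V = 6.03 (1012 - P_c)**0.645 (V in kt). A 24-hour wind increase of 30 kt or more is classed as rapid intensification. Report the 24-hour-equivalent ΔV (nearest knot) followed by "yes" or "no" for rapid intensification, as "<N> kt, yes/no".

23 kt, no

V₁: ΔP = 23, V ≈ 6.03 × 23^0.645 ≈ 45.57 kt.
V₂: ΔP = 55, V ≈ 6.03 × 55^0.645 ≈ 79.96 kt.
ΔV over 36 h = 34.39 kt → 24 h equivalent = 34.39 × 24/36 ≈ 22.93 kt.
23 kt < 30 kt ⇒ not rapid intensification.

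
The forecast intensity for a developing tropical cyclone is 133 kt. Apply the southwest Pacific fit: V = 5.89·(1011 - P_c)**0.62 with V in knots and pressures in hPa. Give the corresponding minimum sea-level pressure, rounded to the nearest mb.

ΔP = (V / 5.89)^(1/0.62) = (133/5.89)^1.613.
133/5.89 = 22.581; 22.581^1.613 ≈ 152.56 mb.
P_c = 1011 − 152.56 = 858.44 ≈ 858 mb.

858 mb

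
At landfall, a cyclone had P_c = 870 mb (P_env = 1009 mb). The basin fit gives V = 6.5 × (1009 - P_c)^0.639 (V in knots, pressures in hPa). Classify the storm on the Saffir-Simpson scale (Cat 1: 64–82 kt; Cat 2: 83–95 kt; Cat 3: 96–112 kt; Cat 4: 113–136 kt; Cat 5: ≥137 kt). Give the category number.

5

ΔP = 1009 − 870 = 139 mb.
V ≈ 6.5 × 139^0.639 = 6.5 × 23.41 ≈ 152 kt.
152 kt falls in the Category 5 band.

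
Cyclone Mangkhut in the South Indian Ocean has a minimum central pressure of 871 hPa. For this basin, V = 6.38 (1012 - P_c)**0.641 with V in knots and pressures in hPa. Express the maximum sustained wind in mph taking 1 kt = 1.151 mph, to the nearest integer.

175 mph

ΔP = 1012 − 871 = 141 hPa.
V ≈ 6.38 × 141^0.641 = 6.38 × 23.859 ≈ 152.219 kt.
152.219 × 1.151 ≈ 175.20 mph → 175 mph.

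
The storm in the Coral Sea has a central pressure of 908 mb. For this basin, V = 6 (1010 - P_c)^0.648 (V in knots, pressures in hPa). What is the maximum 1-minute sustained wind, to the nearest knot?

ΔP = 1010 − 908 = 102 mb.
102^0.648 ≈ 20.025.
V ≈ 6 × 20.025 ≈ 120.2 kt.

120 kt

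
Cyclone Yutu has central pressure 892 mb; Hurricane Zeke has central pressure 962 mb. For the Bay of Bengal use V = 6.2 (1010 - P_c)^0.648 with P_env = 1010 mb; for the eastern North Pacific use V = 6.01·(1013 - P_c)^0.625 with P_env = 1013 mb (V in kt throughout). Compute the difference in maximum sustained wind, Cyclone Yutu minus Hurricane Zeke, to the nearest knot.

Cyclone Yutu: ΔP = 118; V ≈ 6.2 × 118^0.648 ≈ 136.45 kt.
Hurricane Zeke: ΔP = 51; V ≈ 6.01 × 51^0.625 ≈ 70.16 kt.
Difference ≈ 136.45 − 70.16 = 66.29 → 66 kt.

66 kt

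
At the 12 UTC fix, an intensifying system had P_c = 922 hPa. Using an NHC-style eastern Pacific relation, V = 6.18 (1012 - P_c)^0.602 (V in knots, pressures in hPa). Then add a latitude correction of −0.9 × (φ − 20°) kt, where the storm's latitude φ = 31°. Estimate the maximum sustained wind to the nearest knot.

ΔP = 1012 − 922 = 90 hPa.
90^0.602 ≈ 15.013.
V ≈ 6.18 × 15.013 ≈ 92.8 kt.
Latitude correction: −0.9 × (31 − 20) = -9.9 kt.
Corrected V ≈ 82.9 kt → 83 kt.

83 kt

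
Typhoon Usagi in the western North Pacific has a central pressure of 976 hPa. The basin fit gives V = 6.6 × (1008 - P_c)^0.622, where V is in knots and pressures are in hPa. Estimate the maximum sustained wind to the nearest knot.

ΔP = 1008 − 976 = 32 hPa.
32^0.622 ≈ 8.634.
V ≈ 6.6 × 8.634 ≈ 57.0 kt.

57 kt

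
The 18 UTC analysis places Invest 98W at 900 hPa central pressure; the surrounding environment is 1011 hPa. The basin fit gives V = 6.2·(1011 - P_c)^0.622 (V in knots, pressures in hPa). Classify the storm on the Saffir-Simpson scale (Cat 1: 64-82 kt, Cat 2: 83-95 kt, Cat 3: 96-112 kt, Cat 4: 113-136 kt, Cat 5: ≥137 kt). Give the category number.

ΔP = 1011 − 900 = 111 hPa.
V ≈ 6.2 × 111^0.622 = 6.2 × 18.72 ≈ 116 kt.
116 kt falls in the Category 4 band.

4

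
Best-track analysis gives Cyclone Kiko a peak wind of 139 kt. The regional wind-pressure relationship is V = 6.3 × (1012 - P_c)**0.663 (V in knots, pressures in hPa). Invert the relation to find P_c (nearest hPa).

906 hPa

ΔP = (V / 6.3)^(1/0.663) = (139/6.3)^1.508.
139/6.3 = 22.063; 22.063^1.508 ≈ 106.33 hPa.
P_c = 1012 − 106.33 = 905.67 ≈ 906 hPa.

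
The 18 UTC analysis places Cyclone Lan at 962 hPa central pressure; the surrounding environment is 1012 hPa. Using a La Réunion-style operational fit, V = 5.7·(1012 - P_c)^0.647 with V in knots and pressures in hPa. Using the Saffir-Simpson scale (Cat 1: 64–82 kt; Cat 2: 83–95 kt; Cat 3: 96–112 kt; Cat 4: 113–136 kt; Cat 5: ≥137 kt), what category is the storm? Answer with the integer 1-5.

ΔP = 1012 − 962 = 50 hPa.
V ≈ 5.7 × 50^0.647 = 5.7 × 12.57 ≈ 72 kt.
72 kt falls in the Category 1 band.

1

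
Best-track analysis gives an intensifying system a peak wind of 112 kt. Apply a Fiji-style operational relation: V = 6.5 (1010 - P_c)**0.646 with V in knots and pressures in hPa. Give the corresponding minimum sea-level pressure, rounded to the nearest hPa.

ΔP = (V / 6.5)^(1/0.646) = (112/6.5)^1.548.
112/6.5 = 17.231; 17.231^1.548 ≈ 81.99 hPa.
P_c = 1010 − 81.99 = 928.01 ≈ 928 hPa.

928 hPa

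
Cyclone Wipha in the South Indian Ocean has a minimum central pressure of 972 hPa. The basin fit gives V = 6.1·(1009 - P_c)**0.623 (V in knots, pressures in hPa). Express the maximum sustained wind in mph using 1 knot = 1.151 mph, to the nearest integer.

ΔP = 1009 − 972 = 37 hPa.
V ≈ 6.1 × 37^0.623 = 6.1 × 9.484 ≈ 57.852 kt.
57.852 × 1.151 ≈ 66.59 mph → 67 mph.

67 mph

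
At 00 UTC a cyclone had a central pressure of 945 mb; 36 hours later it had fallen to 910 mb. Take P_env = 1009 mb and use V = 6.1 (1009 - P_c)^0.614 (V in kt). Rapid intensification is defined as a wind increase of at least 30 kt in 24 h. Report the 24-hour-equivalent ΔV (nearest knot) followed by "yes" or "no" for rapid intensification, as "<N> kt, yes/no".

V₁: ΔP = 64, V ≈ 6.1 × 64^0.614 ≈ 78.40 kt.
V₂: ΔP = 99, V ≈ 6.1 × 99^0.614 ≈ 102.48 kt.
ΔV over 36 h = 24.08 kt → 24 h equivalent = 24.08 × 24/36 ≈ 16.05 kt.
16 kt < 30 kt ⇒ not rapid intensification.

16 kt, no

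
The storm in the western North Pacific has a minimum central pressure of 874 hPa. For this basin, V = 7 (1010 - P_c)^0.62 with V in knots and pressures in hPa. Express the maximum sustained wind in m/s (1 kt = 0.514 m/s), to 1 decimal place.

ΔP = 1010 − 874 = 136 hPa.
V ≈ 7 × 136^0.62 = 7 × 21.028 ≈ 147.195 kt.
147.195 × 0.514 ≈ 75.66 m/s → 75.7 m/s.

75.7 m/s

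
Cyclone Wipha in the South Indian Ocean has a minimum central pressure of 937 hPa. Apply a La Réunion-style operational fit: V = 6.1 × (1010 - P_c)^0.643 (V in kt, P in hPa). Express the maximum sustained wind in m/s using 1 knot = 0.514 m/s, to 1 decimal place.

ΔP = 1010 − 937 = 73 hPa.
V ≈ 6.1 × 73^0.643 = 6.1 × 15.780 ≈ 96.260 kt.
96.260 × 0.514 ≈ 49.48 m/s → 49.5 m/s.

49.5 m/s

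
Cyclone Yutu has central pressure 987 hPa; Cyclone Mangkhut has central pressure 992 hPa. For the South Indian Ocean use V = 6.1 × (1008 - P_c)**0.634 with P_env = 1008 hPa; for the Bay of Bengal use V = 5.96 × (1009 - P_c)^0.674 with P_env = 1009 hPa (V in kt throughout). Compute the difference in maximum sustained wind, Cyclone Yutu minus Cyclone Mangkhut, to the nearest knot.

Cyclone Yutu: ΔP = 21; V ≈ 6.1 × 21^0.634 ≈ 42.04 kt.
Cyclone Mangkhut: ΔP = 17; V ≈ 5.96 × 17^0.674 ≈ 40.23 kt.
Difference ≈ 42.04 − 40.23 = 1.81 → 2 kt.

2 kt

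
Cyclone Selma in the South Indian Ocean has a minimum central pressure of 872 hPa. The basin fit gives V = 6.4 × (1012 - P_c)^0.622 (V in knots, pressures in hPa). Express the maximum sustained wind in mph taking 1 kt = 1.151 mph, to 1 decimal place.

ΔP = 1012 − 872 = 140 hPa.
V ≈ 6.4 × 140^0.622 = 6.4 × 21.622 ≈ 138.379 kt.
138.379 × 1.151 ≈ 159.27 mph → 159.3 mph.

159.3 mph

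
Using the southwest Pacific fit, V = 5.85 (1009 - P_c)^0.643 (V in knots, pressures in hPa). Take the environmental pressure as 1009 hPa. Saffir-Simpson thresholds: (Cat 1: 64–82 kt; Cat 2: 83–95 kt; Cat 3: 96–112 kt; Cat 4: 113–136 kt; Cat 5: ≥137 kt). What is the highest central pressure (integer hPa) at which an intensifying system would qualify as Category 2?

947 hPa

Category 2 begins at V = 83 kt.
Required ΔP = (83/5.85)^(1/0.643) = 14.188^1.555 ≈ 61.87 hPa.
P_c ≤ 1009 − 61.87 = 947.13, so the highest integer P_c is 947 hPa.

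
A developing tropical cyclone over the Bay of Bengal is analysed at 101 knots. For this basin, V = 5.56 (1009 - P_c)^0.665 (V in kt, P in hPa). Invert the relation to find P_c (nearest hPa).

931 hPa

ΔP = (V / 5.56)^(1/0.665) = (101/5.56)^1.504.
101/5.56 = 18.165; 18.165^1.504 ≈ 78.27 hPa.
P_c = 1009 − 78.27 = 930.73 ≈ 931 hPa.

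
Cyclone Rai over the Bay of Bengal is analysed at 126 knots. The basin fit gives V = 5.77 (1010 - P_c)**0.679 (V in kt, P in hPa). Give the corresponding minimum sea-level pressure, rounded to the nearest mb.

916 mb

ΔP = (V / 5.77)^(1/0.679) = (126/5.77)^1.473.
126/5.77 = 21.837; 21.837^1.473 ≈ 93.82 mb.
P_c = 1010 − 93.82 = 916.18 ≈ 916 mb.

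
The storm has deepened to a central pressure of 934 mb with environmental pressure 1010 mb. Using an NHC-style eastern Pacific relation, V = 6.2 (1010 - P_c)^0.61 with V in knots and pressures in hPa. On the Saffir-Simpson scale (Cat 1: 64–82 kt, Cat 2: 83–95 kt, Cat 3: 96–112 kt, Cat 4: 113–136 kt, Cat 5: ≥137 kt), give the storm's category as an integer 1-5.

2

ΔP = 1010 − 934 = 76 mb.
V ≈ 6.2 × 76^0.61 = 6.2 × 14.04 ≈ 87 kt.
87 kt falls in the Category 2 band.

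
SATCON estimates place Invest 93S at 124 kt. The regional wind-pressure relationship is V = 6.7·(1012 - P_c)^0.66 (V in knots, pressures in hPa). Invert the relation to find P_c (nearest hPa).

929 hPa

ΔP = (V / 6.7)^(1/0.66) = (124/6.7)^1.515.
124/6.7 = 18.507; 18.507^1.515 ≈ 83.22 hPa.
P_c = 1012 − 83.22 = 928.78 ≈ 929 hPa.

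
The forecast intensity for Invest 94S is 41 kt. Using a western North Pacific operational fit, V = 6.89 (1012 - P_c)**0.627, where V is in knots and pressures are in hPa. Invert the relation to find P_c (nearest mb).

ΔP = (V / 6.89)^(1/0.627) = (41/6.89)^1.595.
41/6.89 = 5.951; 5.951^1.595 ≈ 17.19 mb.
P_c = 1012 − 17.19 = 994.81 ≈ 995 mb.

995 mb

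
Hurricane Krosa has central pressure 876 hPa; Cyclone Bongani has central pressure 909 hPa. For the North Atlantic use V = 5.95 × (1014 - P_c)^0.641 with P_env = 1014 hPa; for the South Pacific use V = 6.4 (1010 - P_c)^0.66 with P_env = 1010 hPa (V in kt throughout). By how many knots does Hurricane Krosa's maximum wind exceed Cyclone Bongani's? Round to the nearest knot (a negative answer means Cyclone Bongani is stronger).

5 kt

Hurricane Krosa: ΔP = 138; V ≈ 5.95 × 138^0.641 ≈ 140.02 kt.
Cyclone Bongani: ΔP = 101; V ≈ 6.4 × 101^0.66 ≈ 134.60 kt.
Difference ≈ 140.02 − 134.60 = 5.42 → 5 kt.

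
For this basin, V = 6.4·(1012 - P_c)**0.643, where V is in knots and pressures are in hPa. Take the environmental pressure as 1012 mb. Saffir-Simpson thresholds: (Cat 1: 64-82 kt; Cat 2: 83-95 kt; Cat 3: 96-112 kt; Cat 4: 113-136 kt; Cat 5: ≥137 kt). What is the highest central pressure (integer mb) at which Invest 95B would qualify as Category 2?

958 mb

Category 2 begins at V = 83 kt.
Required ΔP = (83/6.4)^(1/0.643) = 12.969^1.555 ≈ 53.80 mb.
P_c ≤ 1012 − 53.80 = 958.20, so the highest integer P_c is 958 mb.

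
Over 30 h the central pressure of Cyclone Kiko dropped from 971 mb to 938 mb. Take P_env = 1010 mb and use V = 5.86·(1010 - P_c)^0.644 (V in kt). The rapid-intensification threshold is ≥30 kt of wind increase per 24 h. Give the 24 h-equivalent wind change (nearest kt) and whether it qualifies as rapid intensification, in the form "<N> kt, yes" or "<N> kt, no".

24 kt, no

V₁: ΔP = 39, V ≈ 5.86 × 39^0.644 ≈ 62.02 kt.
V₂: ΔP = 72, V ≈ 5.86 × 72^0.644 ≈ 92.05 kt.
ΔV over 30 h = 30.03 kt → 24 h equivalent = 30.03 × 24/30 ≈ 24.02 kt.
24 kt < 30 kt ⇒ not rapid intensification.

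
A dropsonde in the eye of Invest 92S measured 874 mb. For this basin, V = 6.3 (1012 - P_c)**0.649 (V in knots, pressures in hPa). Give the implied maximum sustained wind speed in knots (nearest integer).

154 kt

ΔP = 1012 − 874 = 138 mb.
138^0.649 ≈ 24.478.
V ≈ 6.3 × 24.478 ≈ 154.2 kt.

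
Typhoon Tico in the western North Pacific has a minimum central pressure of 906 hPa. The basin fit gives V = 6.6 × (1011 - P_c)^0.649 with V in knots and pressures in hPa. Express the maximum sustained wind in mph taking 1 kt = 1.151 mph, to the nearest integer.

156 mph

ΔP = 1011 − 906 = 105 hPa.
V ≈ 6.6 × 105^0.649 = 6.6 × 20.500 ≈ 135.299 kt.
135.299 × 1.151 ≈ 155.73 mph → 156 mph.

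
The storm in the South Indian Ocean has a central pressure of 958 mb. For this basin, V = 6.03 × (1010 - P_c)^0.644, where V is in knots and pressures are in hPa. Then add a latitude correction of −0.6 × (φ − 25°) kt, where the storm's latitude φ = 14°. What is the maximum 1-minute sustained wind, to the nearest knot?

83 kt

ΔP = 1010 − 958 = 52 mb.
52^0.644 ≈ 12.738.
V ≈ 6.03 × 12.738 ≈ 76.8 kt.
Latitude correction: −0.6 × (14 − 25) = 6.6 kt.
Corrected V ≈ 83.4 kt → 83 kt.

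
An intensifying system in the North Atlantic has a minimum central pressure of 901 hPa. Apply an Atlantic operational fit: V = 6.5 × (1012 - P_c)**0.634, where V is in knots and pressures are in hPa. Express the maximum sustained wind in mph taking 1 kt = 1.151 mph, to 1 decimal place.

148.2 mph

ΔP = 1012 − 901 = 111 hPa.
V ≈ 6.5 × 111^0.634 = 6.5 × 19.803 ≈ 128.721 kt.
128.721 × 1.151 ≈ 148.16 mph → 148.2 mph.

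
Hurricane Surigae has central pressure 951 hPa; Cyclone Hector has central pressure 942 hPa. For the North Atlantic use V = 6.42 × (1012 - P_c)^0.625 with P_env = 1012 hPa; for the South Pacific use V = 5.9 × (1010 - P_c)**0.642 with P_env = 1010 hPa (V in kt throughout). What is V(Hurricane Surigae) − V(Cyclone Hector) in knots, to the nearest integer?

Hurricane Surigae: ΔP = 61; V ≈ 6.42 × 61^0.625 ≈ 83.82 kt.
Cyclone Hector: ΔP = 68; V ≈ 5.9 × 68^0.642 ≈ 88.58 kt.
Difference ≈ 83.82 − 88.58 = -4.76 → -5 kt.

-5 kt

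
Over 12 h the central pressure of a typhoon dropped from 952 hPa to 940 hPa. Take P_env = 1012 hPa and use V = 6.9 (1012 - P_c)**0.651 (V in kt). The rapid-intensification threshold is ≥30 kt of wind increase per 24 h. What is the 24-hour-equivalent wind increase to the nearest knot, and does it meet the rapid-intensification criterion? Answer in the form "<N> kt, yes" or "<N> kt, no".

V₁: ΔP = 60, V ≈ 6.9 × 60^0.651 ≈ 99.18 kt.
V₂: ΔP = 72, V ≈ 6.9 × 72^0.651 ≈ 111.68 kt.
ΔV over 12 h = 12.50 kt → 24 h equivalent = 12.50 × 24/12 ≈ 25.00 kt.
25 kt < 30 kt ⇒ not rapid intensification.

25 kt, no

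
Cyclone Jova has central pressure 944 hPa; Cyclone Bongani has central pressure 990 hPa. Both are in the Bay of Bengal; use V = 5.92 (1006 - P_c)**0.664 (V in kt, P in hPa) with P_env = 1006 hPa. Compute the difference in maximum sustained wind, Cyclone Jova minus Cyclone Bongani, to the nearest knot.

54 kt

Cyclone Jova: ΔP = 62; V ≈ 5.92 × 62^0.664 ≈ 91.72 kt.
Cyclone Bongani: ΔP = 16; V ≈ 5.92 × 16^0.664 ≈ 37.31 kt.
Difference ≈ 91.72 − 37.31 = 54.41 → 54 kt.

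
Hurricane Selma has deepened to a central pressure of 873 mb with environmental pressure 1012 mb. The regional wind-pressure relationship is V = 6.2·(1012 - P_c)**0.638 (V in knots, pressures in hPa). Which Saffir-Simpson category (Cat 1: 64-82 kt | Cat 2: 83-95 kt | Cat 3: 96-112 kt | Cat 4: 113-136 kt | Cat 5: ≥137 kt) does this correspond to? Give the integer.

ΔP = 1012 − 873 = 139 mb.
V ≈ 6.2 × 139^0.638 = 6.2 × 23.29 ≈ 144 kt.
144 kt falls in the Category 5 band.

5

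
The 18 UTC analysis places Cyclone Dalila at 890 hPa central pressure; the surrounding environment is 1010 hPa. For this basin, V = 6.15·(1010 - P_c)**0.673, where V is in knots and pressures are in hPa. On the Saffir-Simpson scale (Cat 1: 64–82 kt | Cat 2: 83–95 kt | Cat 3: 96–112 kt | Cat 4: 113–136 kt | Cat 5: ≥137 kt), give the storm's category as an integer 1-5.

ΔP = 1010 − 890 = 120 hPa.
V ≈ 6.15 × 120^0.673 = 6.15 × 25.08 ≈ 154 kt.
154 kt falls in the Category 5 band.

5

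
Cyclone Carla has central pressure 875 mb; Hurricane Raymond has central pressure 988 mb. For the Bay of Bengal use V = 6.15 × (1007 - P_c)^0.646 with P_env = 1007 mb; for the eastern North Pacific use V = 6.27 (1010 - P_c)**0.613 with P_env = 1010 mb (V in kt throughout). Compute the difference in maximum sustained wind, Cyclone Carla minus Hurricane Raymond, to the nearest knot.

Cyclone Carla: ΔP = 132; V ≈ 6.15 × 132^0.646 ≈ 144.13 kt.
Hurricane Raymond: ΔP = 22; V ≈ 6.27 × 22^0.613 ≈ 41.70 kt.
Difference ≈ 144.13 − 41.70 = 102.43 → 102 kt.

102 kt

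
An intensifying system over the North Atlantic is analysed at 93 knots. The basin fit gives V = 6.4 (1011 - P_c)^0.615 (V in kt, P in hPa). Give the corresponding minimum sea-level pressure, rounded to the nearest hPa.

ΔP = (V / 6.4)^(1/0.615) = (93/6.4)^1.626.
93/6.4 = 14.531; 14.531^1.626 ≈ 77.61 hPa.
P_c = 1011 − 77.61 = 933.39 ≈ 933 hPa.

933 hPa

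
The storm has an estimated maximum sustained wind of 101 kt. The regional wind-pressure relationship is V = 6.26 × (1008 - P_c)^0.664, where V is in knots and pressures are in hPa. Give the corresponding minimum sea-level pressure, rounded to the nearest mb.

ΔP = (V / 6.26)^(1/0.664) = (101/6.26)^1.506.
101/6.26 = 16.134; 16.134^1.506 ≈ 65.90 mb.
P_c = 1008 − 65.90 = 942.10 ≈ 942 mb.

942 mb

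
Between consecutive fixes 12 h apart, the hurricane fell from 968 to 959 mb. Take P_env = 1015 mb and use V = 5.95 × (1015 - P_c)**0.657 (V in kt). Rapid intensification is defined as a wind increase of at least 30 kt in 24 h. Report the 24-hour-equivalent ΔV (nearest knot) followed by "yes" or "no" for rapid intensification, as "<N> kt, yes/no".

V₁: ΔP = 47, V ≈ 5.95 × 47^0.657 ≈ 74.66 kt.
V₂: ΔP = 56, V ≈ 5.95 × 56^0.657 ≈ 83.77 kt.
ΔV over 12 h = 9.11 kt → 24 h equivalent = 9.11 × 24/12 ≈ 18.22 kt.
18 kt < 30 kt ⇒ not rapid intensification.

18 kt, no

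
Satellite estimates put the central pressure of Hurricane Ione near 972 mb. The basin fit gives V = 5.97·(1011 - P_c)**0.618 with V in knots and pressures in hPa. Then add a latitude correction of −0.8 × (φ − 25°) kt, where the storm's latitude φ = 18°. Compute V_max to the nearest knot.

63 kt

ΔP = 1011 − 972 = 39 mb.
39^0.618 ≈ 9.622.
V ≈ 5.97 × 9.622 ≈ 57.4 kt.
Latitude correction: −0.8 × (18 − 25) = 5.6 kt.
Corrected V ≈ 63 kt → 63 kt.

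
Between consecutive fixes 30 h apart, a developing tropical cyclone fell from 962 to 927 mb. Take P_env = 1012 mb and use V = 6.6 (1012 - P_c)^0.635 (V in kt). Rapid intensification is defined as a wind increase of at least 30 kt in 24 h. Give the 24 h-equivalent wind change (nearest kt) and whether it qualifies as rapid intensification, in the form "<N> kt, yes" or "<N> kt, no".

V₁: ΔP = 50, V ≈ 6.6 × 50^0.635 ≈ 79.14 kt.
V₂: ΔP = 85, V ≈ 6.6 × 85^0.635 ≈ 110.85 kt.
ΔV over 30 h = 31.71 kt → 24 h equivalent = 31.71 × 24/30 ≈ 25.37 kt.
25 kt < 30 kt ⇒ not rapid intensification.

25 kt, no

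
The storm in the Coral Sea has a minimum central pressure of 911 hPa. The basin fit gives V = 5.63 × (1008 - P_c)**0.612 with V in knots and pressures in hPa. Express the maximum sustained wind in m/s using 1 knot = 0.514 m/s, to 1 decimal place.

47.6 m/s

ΔP = 1008 − 911 = 97 hPa.
V ≈ 5.63 × 97^0.612 = 5.63 × 16.440 ≈ 92.558 kt.
92.558 × 0.514 ≈ 47.57 m/s → 47.6 m/s.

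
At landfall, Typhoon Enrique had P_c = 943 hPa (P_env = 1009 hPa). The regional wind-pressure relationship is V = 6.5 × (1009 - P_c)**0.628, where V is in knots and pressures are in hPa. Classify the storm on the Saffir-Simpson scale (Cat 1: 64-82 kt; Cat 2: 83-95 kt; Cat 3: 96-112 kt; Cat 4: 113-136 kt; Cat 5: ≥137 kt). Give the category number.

ΔP = 1009 − 943 = 66 hPa.
V ≈ 6.5 × 66^0.628 = 6.5 × 13.89 ≈ 90 kt.
90 kt falls in the Category 2 band.

2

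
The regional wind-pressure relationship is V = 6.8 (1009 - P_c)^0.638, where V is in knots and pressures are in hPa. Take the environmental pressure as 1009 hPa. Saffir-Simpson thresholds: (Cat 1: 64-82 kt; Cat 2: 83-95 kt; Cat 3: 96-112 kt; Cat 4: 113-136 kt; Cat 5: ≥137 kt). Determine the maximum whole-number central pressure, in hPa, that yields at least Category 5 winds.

Category 5 begins at V = 137 kt.
Required ΔP = (137/6.8)^(1/0.638) = 20.147^1.567 ≈ 110.72 hPa.
P_c ≤ 1009 − 110.72 = 898.28, so the highest integer P_c is 898 hPa.

898 hPa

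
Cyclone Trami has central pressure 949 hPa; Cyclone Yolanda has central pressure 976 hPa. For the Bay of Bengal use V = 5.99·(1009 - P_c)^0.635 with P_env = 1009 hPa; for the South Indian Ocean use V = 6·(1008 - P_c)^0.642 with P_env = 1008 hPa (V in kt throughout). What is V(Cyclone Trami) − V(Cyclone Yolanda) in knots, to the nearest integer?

25 kt

Cyclone Trami: ΔP = 60; V ≈ 5.99 × 60^0.635 ≈ 80.64 kt.
Cyclone Yolanda: ΔP = 32; V ≈ 6 × 32^0.642 ≈ 55.52 kt.
Difference ≈ 80.64 − 55.52 = 25.12 → 25 kt.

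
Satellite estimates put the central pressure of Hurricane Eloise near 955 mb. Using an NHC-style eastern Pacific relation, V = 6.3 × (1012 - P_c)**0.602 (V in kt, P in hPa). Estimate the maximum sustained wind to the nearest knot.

72 kt

ΔP = 1012 − 955 = 57 mb.
57^0.602 ≈ 11.403.
V ≈ 6.3 × 11.403 ≈ 71.8 kt.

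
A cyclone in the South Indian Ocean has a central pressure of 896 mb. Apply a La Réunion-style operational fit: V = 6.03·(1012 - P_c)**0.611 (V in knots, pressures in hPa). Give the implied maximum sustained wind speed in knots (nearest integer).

ΔP = 1012 − 896 = 116 mb.
116^0.611 ≈ 18.255.
V ≈ 6.03 × 18.255 ≈ 110.1 kt.

110 kt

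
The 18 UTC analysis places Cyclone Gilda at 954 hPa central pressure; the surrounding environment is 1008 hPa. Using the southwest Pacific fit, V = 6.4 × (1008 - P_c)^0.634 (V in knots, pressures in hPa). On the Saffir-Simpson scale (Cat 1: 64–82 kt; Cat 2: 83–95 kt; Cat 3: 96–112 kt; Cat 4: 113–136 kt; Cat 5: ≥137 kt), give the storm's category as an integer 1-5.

1

ΔP = 1008 − 954 = 54 hPa.
V ≈ 6.4 × 54^0.634 = 6.4 × 12.54 ≈ 80 kt.
80 kt falls in the Category 1 band.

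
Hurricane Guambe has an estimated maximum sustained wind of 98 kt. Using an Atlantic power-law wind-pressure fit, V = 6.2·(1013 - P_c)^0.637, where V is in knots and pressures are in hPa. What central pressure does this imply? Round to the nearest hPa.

937 hPa

ΔP = (V / 6.2)^(1/0.637) = (98/6.2)^1.570.
98/6.2 = 15.806; 15.806^1.570 ≈ 76.21 hPa.
P_c = 1013 − 76.21 = 936.79 ≈ 937 hPa.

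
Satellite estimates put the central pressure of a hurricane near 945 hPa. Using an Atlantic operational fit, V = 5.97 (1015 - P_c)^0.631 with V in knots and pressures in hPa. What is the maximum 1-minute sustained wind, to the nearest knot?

ΔP = 1015 − 945 = 70 hPa.
70^0.631 ≈ 14.597.
V ≈ 5.97 × 14.597 ≈ 87.1 kt.

87 kt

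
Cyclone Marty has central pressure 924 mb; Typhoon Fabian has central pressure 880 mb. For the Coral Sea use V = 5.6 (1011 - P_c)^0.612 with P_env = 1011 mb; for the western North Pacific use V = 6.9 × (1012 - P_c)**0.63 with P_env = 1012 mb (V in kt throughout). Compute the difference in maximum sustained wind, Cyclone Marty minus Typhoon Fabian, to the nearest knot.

Cyclone Marty: ΔP = 87; V ≈ 5.6 × 87^0.612 ≈ 86.13 kt.
Typhoon Fabian: ΔP = 132; V ≈ 6.9 × 132^0.63 ≈ 149.56 kt.
Difference ≈ 86.13 − 149.56 = -63.43 → -63 kt.

-63 kt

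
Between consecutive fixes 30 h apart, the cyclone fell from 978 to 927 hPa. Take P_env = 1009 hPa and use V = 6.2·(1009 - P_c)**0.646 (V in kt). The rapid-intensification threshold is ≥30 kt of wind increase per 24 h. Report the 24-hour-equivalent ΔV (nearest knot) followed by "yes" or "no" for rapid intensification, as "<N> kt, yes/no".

40 kt, yes

V₁: ΔP = 31, V ≈ 6.2 × 31^0.646 ≈ 56.99 kt.
V₂: ΔP = 82, V ≈ 6.2 × 82^0.646 ≈ 106.84 kt.
ΔV over 30 h = 49.85 kt → 24 h equivalent = 49.85 × 24/30 ≈ 39.88 kt.
40 kt ≥ 30 kt ⇒ rapid intensification.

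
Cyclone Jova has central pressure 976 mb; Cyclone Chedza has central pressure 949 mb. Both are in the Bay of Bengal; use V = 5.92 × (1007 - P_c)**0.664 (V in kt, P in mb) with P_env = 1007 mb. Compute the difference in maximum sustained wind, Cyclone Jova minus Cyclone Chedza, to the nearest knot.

Cyclone Jova: ΔP = 31; V ≈ 5.92 × 31^0.664 ≈ 57.89 kt.
Cyclone Chedza: ΔP = 58; V ≈ 5.92 × 58^0.664 ≈ 87.75 kt.
Difference ≈ 57.89 − 87.75 = -29.86 → -30 kt.

-30 kt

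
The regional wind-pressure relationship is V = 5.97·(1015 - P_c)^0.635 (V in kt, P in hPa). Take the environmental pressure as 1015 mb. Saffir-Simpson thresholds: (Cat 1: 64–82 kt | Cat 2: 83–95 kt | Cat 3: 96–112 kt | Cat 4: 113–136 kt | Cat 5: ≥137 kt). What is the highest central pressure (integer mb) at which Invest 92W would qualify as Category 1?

Category 1 begins at V = 64 kt.
Required ΔP = (64/5.97)^(1/0.635) = 10.720^1.575 ≈ 41.92 mb.
P_c ≤ 1015 − 41.92 = 973.08, so the highest integer P_c is 973 mb.

973 mb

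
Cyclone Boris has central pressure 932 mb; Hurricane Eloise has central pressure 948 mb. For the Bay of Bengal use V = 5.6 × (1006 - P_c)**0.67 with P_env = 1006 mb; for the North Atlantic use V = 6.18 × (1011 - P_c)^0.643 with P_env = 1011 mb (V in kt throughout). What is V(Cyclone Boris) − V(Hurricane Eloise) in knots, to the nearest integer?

11 kt

Cyclone Boris: ΔP = 74; V ≈ 5.6 × 74^0.67 ≈ 100.13 kt.
Hurricane Eloise: ΔP = 63; V ≈ 6.18 × 63^0.643 ≈ 88.71 kt.
Difference ≈ 100.13 − 88.71 = 11.42 → 11 kt.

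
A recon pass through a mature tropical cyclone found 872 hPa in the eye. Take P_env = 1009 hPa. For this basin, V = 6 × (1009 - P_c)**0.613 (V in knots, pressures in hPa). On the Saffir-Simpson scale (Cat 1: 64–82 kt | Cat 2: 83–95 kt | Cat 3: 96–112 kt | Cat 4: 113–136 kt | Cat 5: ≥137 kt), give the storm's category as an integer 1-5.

4

ΔP = 1009 − 872 = 137 hPa.
V ≈ 6 × 137^0.613 = 6 × 20.41 ≈ 122 kt.
122 kt falls in the Category 4 band.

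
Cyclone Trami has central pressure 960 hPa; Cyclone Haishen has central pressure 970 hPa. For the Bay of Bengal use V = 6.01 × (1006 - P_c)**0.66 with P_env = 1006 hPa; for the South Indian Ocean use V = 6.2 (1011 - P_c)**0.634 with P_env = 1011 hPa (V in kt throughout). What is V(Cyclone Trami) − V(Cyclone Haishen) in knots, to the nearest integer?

10 kt

Cyclone Trami: ΔP = 46; V ≈ 6.01 × 46^0.66 ≈ 75.21 kt.
Cyclone Haishen: ΔP = 41; V ≈ 6.2 × 41^0.634 ≈ 65.30 kt.
Difference ≈ 75.21 − 65.30 = 9.91 → 10 kt.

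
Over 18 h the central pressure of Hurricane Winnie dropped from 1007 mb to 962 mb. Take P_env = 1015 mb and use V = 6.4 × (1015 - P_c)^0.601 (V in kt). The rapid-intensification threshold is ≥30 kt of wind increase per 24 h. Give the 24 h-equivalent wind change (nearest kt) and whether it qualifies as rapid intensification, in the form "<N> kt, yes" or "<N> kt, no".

63 kt, yes

V₁: ΔP = 8, V ≈ 6.4 × 8^0.601 ≈ 22.33 kt.
V₂: ΔP = 53, V ≈ 6.4 × 53^0.601 ≈ 69.58 kt.
ΔV over 18 h = 47.25 kt → 24 h equivalent = 47.25 × 24/18 ≈ 63.00 kt.
63 kt ≥ 30 kt ⇒ rapid intensification.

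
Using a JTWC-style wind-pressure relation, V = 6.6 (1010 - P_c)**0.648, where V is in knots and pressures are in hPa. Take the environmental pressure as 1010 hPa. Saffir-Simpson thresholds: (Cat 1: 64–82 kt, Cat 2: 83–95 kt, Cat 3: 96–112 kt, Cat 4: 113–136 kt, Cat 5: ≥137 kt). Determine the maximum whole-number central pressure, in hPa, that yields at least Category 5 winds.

Category 5 begins at V = 137 kt.
Required ΔP = (137/6.6)^(1/0.648) = 20.758^1.543 ≈ 107.82 hPa.
P_c ≤ 1010 − 107.82 = 902.18, so the highest integer P_c is 902 hPa.

902 hPa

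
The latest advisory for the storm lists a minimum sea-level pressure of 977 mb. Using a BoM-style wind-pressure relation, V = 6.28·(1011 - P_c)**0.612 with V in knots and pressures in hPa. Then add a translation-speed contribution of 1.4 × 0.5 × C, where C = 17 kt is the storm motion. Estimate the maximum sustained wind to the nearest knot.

66 kt

ΔP = 1011 − 977 = 34 mb.
34^0.612 ≈ 8.655.
V ≈ 6.28 × 8.655 ≈ 54.4 kt.
Translation term: 1.4 × 0.5 × 17 = 11.9 kt.
Corrected V ≈ 66.3 kt → 66 kt.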